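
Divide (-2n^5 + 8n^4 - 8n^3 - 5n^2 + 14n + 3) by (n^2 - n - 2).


(-2n^5 + 8n^4 - 8n^3 - 5n^2 + 14n + 3) / (n^2 - n - 2)
Step 1: -2n^3 * (n^2 - n - 2) = -2n^5 + 2n^4 + 4n^3; subtract.
Step 2: 6n^2 * (n^2 - n - 2) = 6n^4 - 6n^3 - 12n^2; subtract.
Step 3: -6n * (n^2 - n - 2) = -6n^3 + 6n^2 + 12n; subtract.
Step 4: 1 * (n^2 - n - 2) = n^2 - n - 2; subtract.
Quotient: -2n^3 + 6n^2 - 6n + 1, Remainder: 3n + 5


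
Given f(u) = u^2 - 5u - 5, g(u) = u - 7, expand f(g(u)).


Substitute g(u) into f:
f(g(u)) = 1*(u - 7)^2 + (-5)*(u - 7) + (-5)
(u - 7)^2 = u^2 - 14u + 49
Expand and combine: u^2 - 19u + 79


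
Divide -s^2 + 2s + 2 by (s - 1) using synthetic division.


Synthetic division with c = 1. Coefficients: -1, 2, 2
Bring down -1.
  -1 * 1 = -1; -1 + 2 = 1
  1 * 1 = 1; 1 + 2 = 3
Quotient: -s + 1, Remainder: 3


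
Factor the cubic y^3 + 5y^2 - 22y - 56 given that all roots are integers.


Try integer roots (divisors of -56). y=4: p(4)=0.
Divide out (y - 4): quotient is y^2 + 9y + 14.
Factor the quadratic: (y + 2)(y + 7)
Result: (y - 4)(y + 2)(y + 7)


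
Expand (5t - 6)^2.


Expand (5t - 6)^2 by repeated multiplication:
= 25t^2 - 60t + 36


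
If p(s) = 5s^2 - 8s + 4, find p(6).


Using direct substitution:
  5 * (6)^2 = 180
  -8 * (6)^1 = -48
  constant: 4
Sum = 180 - 48 + 4 = 136


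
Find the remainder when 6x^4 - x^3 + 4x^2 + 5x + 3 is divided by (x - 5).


By the Remainder Theorem, the remainder equals p(5):
  6*(5)^4 = 3750
  -1*(5)^3 = -125
  4*(5)^2 = 100
  5*(5)^1 = 25
  constant: 3
Sum: 3750 - 125 + 100 + 25 + 3 = 3753


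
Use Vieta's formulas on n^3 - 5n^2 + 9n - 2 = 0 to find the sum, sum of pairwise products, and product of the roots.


Monic cubic n^3+bn^2+cn+d=0: sum=-b, pairwise sum=c, product=-d.
b=-5, c=9, d=-2
r1+r2+r3 = 5
r1r2+r1r3+r2r3 = 9
r1r2r3 = 2


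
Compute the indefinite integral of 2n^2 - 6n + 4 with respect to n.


Reverse power rule on each term:
  ∫ 2n^2 dn = (2/3)n^3
  ∫ -6n dn = -3n^2
  ∫ 4 dn = 4n
F(n) = (2/3)n^3 - 3n^2 + 4n + C


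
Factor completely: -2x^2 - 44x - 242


Roots satisfy r1 + r2 = -b/a = -22 and r1*r2 = c/a = 121.
So r1 = -11, r2 = -11.
-2x^2 - 44x - 242 = -2(x - r1)(x - r2) = -2(x + 11)(x + 11)


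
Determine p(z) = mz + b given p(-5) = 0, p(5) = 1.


p(z) = mz + b. Using p(-5)=0, p(5)=1:
m = (0 - 1)/(-5 - 5) = -1/-10 = 1/10
b = 0 - m*(-5) = 0 + 1/2 = 1/2
p(z) = (1/10)z + (1/2)


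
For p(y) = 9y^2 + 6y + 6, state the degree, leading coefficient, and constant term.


Highest power of y is 2, with coefficient 9. Constant term is 6.
Degree = 2, leading coefficient = 9, constant term = 6


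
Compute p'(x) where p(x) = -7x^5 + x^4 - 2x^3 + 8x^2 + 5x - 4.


Apply the power rule term by term:
  d/dx(-7x^5) = -35x^4
  d/dx(x^4) = 4x^3
  d/dx(-2x^3) = -6x^2
  d/dx(8x^2) = 16x
  d/dx(5x) = 5
  d/dx(-4) = 0
p'(x) = -35x^4 + 4x^3 - 6x^2 + 16x + 5


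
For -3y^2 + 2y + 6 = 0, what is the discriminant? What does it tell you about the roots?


D = b^2 - 4ac = (2)^2 - 4(-3)(6) = 4 + 72 = 76
Since D > 0: two distinct irrational roots


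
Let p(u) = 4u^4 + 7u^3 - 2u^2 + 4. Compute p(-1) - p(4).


p(-1) = -1
p(4) = 1444
p(-1) - p(4) = -1 - 1444 = -1445


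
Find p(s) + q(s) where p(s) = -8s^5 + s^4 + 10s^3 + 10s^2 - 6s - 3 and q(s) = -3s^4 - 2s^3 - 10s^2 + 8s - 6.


Align terms by degree and add:
  -8s^5 + s^4 + 10s^3 + 10s^2 - 6s - 3
  -3s^4 - 2s^3 - 10s^2 + 8s - 6
= -8s^5 - 2s^4 + 8s^3 + 2s - 9


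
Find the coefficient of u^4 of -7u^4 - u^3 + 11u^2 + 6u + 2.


Read off the coefficient of u^4: -7


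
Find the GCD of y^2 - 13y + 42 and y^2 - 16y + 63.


Factor each:
  y^2 - 13y + 42 = (y - 7)(y - 6)
  y^2 - 16y + 63 = (y - 7)(y - 9)
Common monic factor: y - 7


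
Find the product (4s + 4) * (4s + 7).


Distribute each term of the first polynomial:
  (4s)(4s + 7) = 16s^2 + 28s
  (4)(4s + 7) = 16s + 28
Sum: 16s^2 + 44s + 28


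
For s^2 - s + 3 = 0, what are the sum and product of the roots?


For as^2+bs+c=0: sum = -b/a, product = c/a.
a=1, b=-1, c=3
Sum = -(-1)/1 = 1
Product = (3)/1 = 3


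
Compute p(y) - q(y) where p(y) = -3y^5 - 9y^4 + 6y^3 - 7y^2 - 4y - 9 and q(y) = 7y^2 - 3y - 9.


Distribute the minus sign:
  (-3y^5 - 9y^4 + 6y^3 - 7y^2 - 4y - 9)
- (7y^2 - 3y - 9)
Negate second polynomial: -7y^2 + 3y + 9
Add: -3y^5 - 9y^4 + 6y^3 - 14y^2 - y


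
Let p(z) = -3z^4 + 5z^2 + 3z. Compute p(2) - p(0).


p(2) = -22
p(0) = 0
p(2) - p(0) = -22 = -22


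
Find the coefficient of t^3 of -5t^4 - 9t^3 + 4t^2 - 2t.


Read off the coefficient of t^3: -9


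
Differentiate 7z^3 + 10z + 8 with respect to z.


Apply the power rule term by term:
  d/dz(7z^3) = 21z^2
  d/dz(10z) = 10
  d/dz(8) = 0
p'(z) = 21z^2 + 10


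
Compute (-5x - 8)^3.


Expand (-5x - 8)^3 by repeated multiplication:
  (-5x - 8)^2 = 25x^2 + 80x + 64
= -125x^3 - 600x^2 - 960x - 512


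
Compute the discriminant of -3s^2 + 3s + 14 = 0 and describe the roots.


D = b^2 - 4ac = (3)^2 - 4(-3)(14) = 9 + 168 = 177
Since D > 0: two distinct irrational roots


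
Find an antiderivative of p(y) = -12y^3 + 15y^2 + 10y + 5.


Reverse power rule on each term:
  ∫ -12y^3 dy = -3y^4
  ∫ 15y^2 dy = 5y^3
  ∫ 10y dy = 5y^2
  ∫ 5 dy = 5y
F(y) = -3y^4 + 5y^3 + 5y^2 + 5y + C


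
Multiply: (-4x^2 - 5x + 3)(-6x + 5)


Distribute each term of the first polynomial:
  (-4x^2)(-6x + 5) = 24x^3 - 20x^2
  (-5x)(-6x + 5) = 30x^2 - 25x
  (3)(-6x + 5) = -18x + 15
Sum: 24x^3 + 10x^2 - 43x + 15


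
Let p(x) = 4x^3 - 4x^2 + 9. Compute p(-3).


Using direct substitution:
  4 * (-3)^3 = -108
  -4 * (-3)^2 = -36
  0 * (-3)^1 = 0
  constant: 9
Sum = -108 - 36 + 0 + 9 = -135


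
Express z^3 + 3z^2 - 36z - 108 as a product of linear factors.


Try integer roots (divisors of -108). z=6: p(6)=0.
Divide out (z - 6): quotient is z^2 + 9z + 18.
Factor the quadratic: (z + 6)(z + 3)
Result: (z - 6)(z + 6)(z + 3)


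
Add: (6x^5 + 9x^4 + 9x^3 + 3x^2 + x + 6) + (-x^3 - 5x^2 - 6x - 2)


Align terms by degree and add:
  6x^5 + 9x^4 + 9x^3 + 3x^2 + x + 6
  -x^3 - 5x^2 - 6x - 2
= 6x^5 + 9x^4 + 8x^3 - 2x^2 - 5x + 4


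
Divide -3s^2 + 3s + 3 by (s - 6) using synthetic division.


Synthetic division with c = 6. Coefficients: -3, 3, 3
Bring down -3.
  -3 * 6 = -18; -18 + 3 = -15
  -15 * 6 = -90; -90 + 3 = -87
Quotient: -3s - 15, Remainder: -87


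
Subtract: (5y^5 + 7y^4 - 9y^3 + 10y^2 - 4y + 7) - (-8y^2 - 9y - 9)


Distribute the minus sign:
  (5y^5 + 7y^4 - 9y^3 + 10y^2 - 4y + 7)
- (-8y^2 - 9y - 9)
Negate second polynomial: 8y^2 + 9y + 9
Add: 5y^5 + 7y^4 - 9y^3 + 18y^2 + 5y + 16


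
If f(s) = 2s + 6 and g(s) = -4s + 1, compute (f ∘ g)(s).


Substitute g(s) into f:
f(g(s)) = 2*(-4s + 1) + 6
Expand and combine: -8s + 8


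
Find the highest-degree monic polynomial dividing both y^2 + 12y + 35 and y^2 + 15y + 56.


Factor each:
  y^2 + 12y + 35 = (y + 7)(y + 5)
  y^2 + 15y + 56 = (y + 7)(y + 8)
Common monic factor: y + 7


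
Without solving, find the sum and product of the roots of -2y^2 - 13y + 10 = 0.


For ay^2+by+c=0: sum = -b/a, product = c/a.
a=-2, b=-13, c=10
Sum = -(-13)/-2 = -13/2
Product = (10)/-2 = -5


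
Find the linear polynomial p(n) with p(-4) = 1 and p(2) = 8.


p(n) = mn + b. Using p(-4)=1, p(2)=8:
m = (1 - 8)/(-4 - 2) = -7/-6 = 7/6
b = 1 - m*(-4) = 1 + 14/3 = 17/3
p(n) = (7/6)n + (17/3)


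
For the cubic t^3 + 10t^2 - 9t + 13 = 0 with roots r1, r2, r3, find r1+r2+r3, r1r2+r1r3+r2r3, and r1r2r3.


Monic cubic t^3+bt^2+ct+d=0: sum=-b, pairwise sum=c, product=-d.
b=10, c=-9, d=13
r1+r2+r3 = -10
r1r2+r1r3+r2r3 = -9
r1r2r3 = -13


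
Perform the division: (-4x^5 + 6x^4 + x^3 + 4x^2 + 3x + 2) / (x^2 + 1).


(-4x^5 + 6x^4 + x^3 + 4x^2 + 3x + 2) / (x^2 + 1)
Step 1: -4x^3 * (x^2 + 1) = -4x^5 - 4x^3; subtract.
Step 2: 6x^2 * (x^2 + 1) = 6x^4 + 6x^2; subtract.
Step 3: 5x * (x^2 + 1) = 5x^3 + 5x; subtract.
Step 4: -2 * (x^2 + 1) = -2x^2 - 2; subtract.
Quotient: -4x^3 + 6x^2 + 5x - 2, Remainder: -2x + 4


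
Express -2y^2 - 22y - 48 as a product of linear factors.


Roots satisfy r1 + r2 = -b/a = -11 and r1*r2 = c/a = 24.
So r1 = -3, r2 = -8.
-2y^2 - 22y - 48 = -2(y - r1)(y - r2) = -2(y + 3)(y + 8)


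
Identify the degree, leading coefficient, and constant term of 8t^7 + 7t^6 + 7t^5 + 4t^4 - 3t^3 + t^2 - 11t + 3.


Highest power of t is 7, with coefficient 8. Constant term is 3.
Degree = 7, leading coefficient = 8, constant term = 3


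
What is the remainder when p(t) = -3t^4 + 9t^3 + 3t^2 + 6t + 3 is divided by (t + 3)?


By the Remainder Theorem, the remainder equals p(-3):
  -3*(-3)^4 = -243
  9*(-3)^3 = -243
  3*(-3)^2 = 27
  6*(-3)^1 = -18
  constant: 3
Sum: -243 - 243 + 27 - 18 + 3 = -474


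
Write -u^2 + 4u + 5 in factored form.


Roots satisfy r1 + r2 = -b/a = 4 and r1*r2 = c/a = -5.
So r1 = -1, r2 = 5.
-u^2 + 4u + 5 = -(u - r1)(u - r2) = -(u + 1)(u - 5)


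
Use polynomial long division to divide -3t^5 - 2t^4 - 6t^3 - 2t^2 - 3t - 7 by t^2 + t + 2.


(-3t^5 - 2t^4 - 6t^3 - 2t^2 - 3t - 7) / (t^2 + t + 2)
Step 1: -3t^3 * (t^2 + t + 2) = -3t^5 - 3t^4 - 6t^3; subtract.
Step 2: t^2 * (t^2 + t + 2) = t^4 + t^3 + 2t^2; subtract.
Step 3: -t * (t^2 + t + 2) = -t^3 - t^2 - 2t; subtract.
Step 4: -3 * (t^2 + t + 2) = -3t^2 - 3t - 6; subtract.
Quotient: -3t^3 + t^2 - t - 3, Remainder: 2t - 1


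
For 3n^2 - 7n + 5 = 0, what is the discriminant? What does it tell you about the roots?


D = b^2 - 4ac = (-7)^2 - 4(3)(5) = 49 - 60 = -11
Since D < 0: two complex conjugate roots (no real roots)


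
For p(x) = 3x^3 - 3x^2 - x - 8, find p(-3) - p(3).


p(-3) = -113
p(3) = 43
p(-3) - p(3) = -113 - 43 = -156


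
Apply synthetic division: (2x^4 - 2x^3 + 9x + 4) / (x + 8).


Synthetic division with c = -8. Coefficients: 2, -2, 0, 9, 4
Bring down 2.
  2 * -8 = -16; -16 - 2 = -18
  -18 * -8 = 144; 144 + 0 = 144
  144 * -8 = -1152; -1152 + 9 = -1143
  -1143 * -8 = 9144; 9144 + 4 = 9148
Quotient: 2x^3 - 18x^2 + 144x - 1143, Remainder: 9148


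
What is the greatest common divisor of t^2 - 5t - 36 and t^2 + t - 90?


Factor each:
  t^2 - 5t - 36 = (t - 9)(t + 4)
  t^2 + t - 90 = (t - 9)(t + 10)
Common monic factor: t - 9


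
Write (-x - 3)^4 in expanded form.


Expand (-x - 3)^4 by repeated multiplication:
  (-x - 3)^2 = x^2 + 6x + 9
  (-x - 3)^3 = -x^3 - 9x^2 - 27x - 27
= x^4 + 12x^3 + 54x^2 + 108x + 81


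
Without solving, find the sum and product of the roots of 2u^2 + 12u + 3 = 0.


For au^2+bu+c=0: sum = -b/a, product = c/a.
a=2, b=12, c=3
Sum = -(12)/2 = -6
Product = (3)/2 = 3/2


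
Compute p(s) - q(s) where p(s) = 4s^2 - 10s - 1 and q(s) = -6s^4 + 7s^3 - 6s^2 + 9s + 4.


Distribute the minus sign:
  (4s^2 - 10s - 1)
- (-6s^4 + 7s^3 - 6s^2 + 9s + 4)
Negate second polynomial: 6s^4 - 7s^3 + 6s^2 - 9s - 4
Add: 6s^4 - 7s^3 + 10s^2 - 19s - 5


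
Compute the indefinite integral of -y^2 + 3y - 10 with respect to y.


Reverse power rule on each term:
  ∫ -y^2 dy = -(1/3)y^3
  ∫ 3y dy = (3/2)y^2
  ∫ -10 dy = -10y
F(y) = -(1/3)y^3 + (3/2)y^2 - 10y + C


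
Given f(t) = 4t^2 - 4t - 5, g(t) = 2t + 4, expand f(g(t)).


Substitute g(t) into f:
f(g(t)) = 4*(2t + 4)^2 + (-4)*(2t + 4) + (-5)
(2t + 4)^2 = 4t^2 + 16t + 16
Expand and combine: 16t^2 + 56t + 43


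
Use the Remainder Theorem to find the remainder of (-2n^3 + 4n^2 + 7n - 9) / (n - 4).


By the Remainder Theorem, the remainder equals p(4):
  -2*(4)^3 = -128
  4*(4)^2 = 64
  7*(4)^1 = 28
  constant: -9
Sum: -128 + 64 + 28 - 9 = -45


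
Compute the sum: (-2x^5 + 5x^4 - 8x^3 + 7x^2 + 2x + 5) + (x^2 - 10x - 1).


Align terms by degree and add:
  -2x^5 + 5x^4 - 8x^3 + 7x^2 + 2x + 5
+ x^2 - 10x - 1
= -2x^5 + 5x^4 - 8x^3 + 8x^2 - 8x + 4


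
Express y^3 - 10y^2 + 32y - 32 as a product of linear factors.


Try integer roots (divisors of -32). y=4: p(4)=0.
Divide out (y - 4): quotient is y^2 - 6y + 8.
Factor the quadratic: (y - 4)(y - 2)
Result: (y - 4)(y - 4)(y - 2)


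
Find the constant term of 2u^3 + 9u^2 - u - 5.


Read off the constant term: -5


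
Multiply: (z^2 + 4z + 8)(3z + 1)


Distribute each term of the first polynomial:
  (z^2)(3z + 1) = 3z^3 + z^2
  (4z)(3z + 1) = 12z^2 + 4z
  (8)(3z + 1) = 24z + 8
Sum: 3z^3 + 13z^2 + 28z + 8


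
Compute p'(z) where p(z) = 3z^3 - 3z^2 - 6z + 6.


Apply the power rule term by term:
  d/dz(3z^3) = 9z^2
  d/dz(-3z^2) = -6z
  d/dz(-6z) = -6
  d/dz(6) = 0
p'(z) = 9z^2 - 6z - 6


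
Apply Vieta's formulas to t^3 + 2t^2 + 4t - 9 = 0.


Monic cubic t^3+bt^2+ct+d=0: sum=-b, pairwise sum=c, product=-d.
b=2, c=4, d=-9
r1+r2+r3 = -2
r1r2+r1r3+r2r3 = 4
r1r2r3 = 9


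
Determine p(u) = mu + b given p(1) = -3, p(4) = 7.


p(u) = mu + b. Using p(1)=-3, p(4)=7:
m = (-3 - 7)/(1 - 4) = -10/-3 = 10/3
b = -3 - m*(1) = -3 - 10/3 = -19/3
p(u) = (10/3)u - (19/3)


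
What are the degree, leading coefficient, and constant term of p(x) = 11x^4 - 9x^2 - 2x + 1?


Highest power of x is 4, with coefficient 11. Constant term is 1.
Degree = 4, leading coefficient = 11, constant term = 1


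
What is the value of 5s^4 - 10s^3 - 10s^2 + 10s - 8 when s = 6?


Using direct substitution:
  5 * (6)^4 = 6480
  -10 * (6)^3 = -2160
  -10 * (6)^2 = -360
  10 * (6)^1 = 60
  constant: -8
Sum = 6480 - 2160 - 360 + 60 - 8 = 4012


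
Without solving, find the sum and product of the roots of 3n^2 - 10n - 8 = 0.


For an^2+bn+c=0: sum = -b/a, product = c/a.
a=3, b=-10, c=-8
Sum = -(-10)/3 = 10/3
Product = (-8)/3 = -8/3


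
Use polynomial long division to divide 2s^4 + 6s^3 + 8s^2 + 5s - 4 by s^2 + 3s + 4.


(2s^4 + 6s^3 + 8s^2 + 5s - 4) / (s^2 + 3s + 4)
Step 1: 2s^2 * (s^2 + 3s + 4) = 2s^4 + 6s^3 + 8s^2; subtract.
Step 2: 0 * (s^2 + 3s + 4) = 0; subtract.
Step 3: 0 * (s^2 + 3s + 4) = 0; subtract.
Quotient: 2s^2, Remainder: 5s - 4


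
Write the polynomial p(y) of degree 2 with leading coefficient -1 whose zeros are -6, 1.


p(y) = -(y + 6)(y - 1)
Expand: -y^2 - 5y + 6


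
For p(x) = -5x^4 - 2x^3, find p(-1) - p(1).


p(-1) = -3
p(1) = -7
p(-1) - p(1) = -3 + 7 = 4


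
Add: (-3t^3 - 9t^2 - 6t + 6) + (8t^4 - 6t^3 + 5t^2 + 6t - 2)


Align terms by degree and add:
  -3t^3 - 9t^2 - 6t + 6
+ 8t^4 - 6t^3 + 5t^2 + 6t - 2
= 8t^4 - 9t^3 - 4t^2 + 4


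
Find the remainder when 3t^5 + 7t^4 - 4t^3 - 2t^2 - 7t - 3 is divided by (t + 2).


By the Remainder Theorem, the remainder equals p(-2):
  3*(-2)^5 = -96
  7*(-2)^4 = 112
  -4*(-2)^3 = 32
  -2*(-2)^2 = -8
  -7*(-2)^1 = 14
  constant: -3
Sum: -96 + 112 + 32 - 8 + 14 - 3 = 51


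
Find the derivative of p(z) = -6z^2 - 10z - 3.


Apply the power rule term by term:
  d/dz(-6z^2) = -12z
  d/dz(-10z) = -10
  d/dz(-3) = 0
p'(z) = -12z - 10


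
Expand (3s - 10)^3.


Expand (3s - 10)^3 by repeated multiplication:
  (3s - 10)^2 = 9s^2 - 60s + 100
= 27s^3 - 270s^2 + 900s - 1000


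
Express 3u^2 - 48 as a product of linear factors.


Roots satisfy r1 + r2 = -b/a = 0 and r1*r2 = c/a = -16.
So r1 = -4, r2 = 4.
3u^2 - 48 = 3(u - r1)(u - r2) = 3(u + 4)(u - 4)


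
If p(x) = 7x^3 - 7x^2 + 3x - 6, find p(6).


Using direct substitution:
  7 * (6)^3 = 1512
  -7 * (6)^2 = -252
  3 * (6)^1 = 18
  constant: -6
Sum = 1512 - 252 + 18 - 6 = 1272


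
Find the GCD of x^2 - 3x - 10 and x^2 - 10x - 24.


Factor each:
  x^2 - 3x - 10 = (x + 2)(x - 5)
  x^2 - 10x - 24 = (x + 2)(x - 12)
Common monic factor: x + 2


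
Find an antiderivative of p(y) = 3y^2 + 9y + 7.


Reverse power rule on each term:
  ∫ 3y^2 dy = y^3
  ∫ 9y dy = (9/2)y^2
  ∫ 7 dy = 7y
F(y) = y^3 + (9/2)y^2 + 7y + C


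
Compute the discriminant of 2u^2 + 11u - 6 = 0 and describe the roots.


D = b^2 - 4ac = (11)^2 - 4(2)(-6) = 121 + 48 = 169
Since D > 0: two distinct rational roots


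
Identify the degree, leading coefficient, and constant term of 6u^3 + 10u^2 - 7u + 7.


Highest power of u is 3, with coefficient 6. Constant term is 7.
Degree = 3, leading coefficient = 6, constant term = 7


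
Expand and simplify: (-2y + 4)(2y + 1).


Distribute each term of the first polynomial:
  (-2y)(2y + 1) = -4y^2 - 2y
  (4)(2y + 1) = 8y + 4
Sum: -4y^2 + 6y + 4


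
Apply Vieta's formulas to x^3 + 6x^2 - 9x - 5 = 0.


Monic cubic x^3+bx^2+cx+d=0: sum=-b, pairwise sum=c, product=-d.
b=6, c=-9, d=-5
r1+r2+r3 = -6
r1r2+r1r3+r2r3 = -9
r1r2r3 = 5


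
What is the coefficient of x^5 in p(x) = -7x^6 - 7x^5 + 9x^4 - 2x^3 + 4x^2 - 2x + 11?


Read off the coefficient of x^5: -7


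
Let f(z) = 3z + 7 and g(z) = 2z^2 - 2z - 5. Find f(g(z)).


Substitute g(z) into f:
f(g(z)) = 3*(2z^2 - 2z - 5) + 7
Expand and combine: 6z^2 - 6z - 8


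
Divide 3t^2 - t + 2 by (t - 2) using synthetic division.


Synthetic division with c = 2. Coefficients: 3, -1, 2
Bring down 3.
  3 * 2 = 6; 6 - 1 = 5
  5 * 2 = 10; 10 + 2 = 12
Quotient: 3t + 5, Remainder: 12


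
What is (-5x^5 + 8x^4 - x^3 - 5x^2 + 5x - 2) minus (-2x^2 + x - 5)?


Distribute the minus sign:
  (-5x^5 + 8x^4 - x^3 - 5x^2 + 5x - 2)
- (-2x^2 + x - 5)
Negate second polynomial: 2x^2 - x + 5
Add: -5x^5 + 8x^4 - x^3 - 3x^2 + 4x + 3


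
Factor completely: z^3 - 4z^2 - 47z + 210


Try integer roots (divisors of 210). z=6: p(6)=0.
Divide out (z - 6): quotient is z^2 + 2z - 35.
Factor the quadratic: (z - 5)(z + 7)
Result: (z - 6)(z - 5)(z + 7)


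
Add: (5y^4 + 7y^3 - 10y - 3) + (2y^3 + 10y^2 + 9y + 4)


Align terms by degree and add:
  5y^4 + 7y^3 - 10y - 3
+ 2y^3 + 10y^2 + 9y + 4
= 5y^4 + 9y^3 + 10y^2 - y + 1


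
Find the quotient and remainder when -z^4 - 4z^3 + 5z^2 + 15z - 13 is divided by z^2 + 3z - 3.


(-z^4 - 4z^3 + 5z^2 + 15z - 13) / (z^2 + 3z - 3)
Step 1: -z^2 * (z^2 + 3z - 3) = -z^4 - 3z^3 + 3z^2; subtract.
Step 2: -z * (z^2 + 3z - 3) = -z^3 - 3z^2 + 3z; subtract.
Step 3: 5 * (z^2 + 3z - 3) = 5z^2 + 15z - 15; subtract.
Quotient: -z^2 - z + 5, Remainder: -3z + 2


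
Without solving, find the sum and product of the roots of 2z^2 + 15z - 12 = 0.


For az^2+bz+c=0: sum = -b/a, product = c/a.
a=2, b=15, c=-12
Sum = -(15)/2 = -15/2
Product = (-12)/2 = -6


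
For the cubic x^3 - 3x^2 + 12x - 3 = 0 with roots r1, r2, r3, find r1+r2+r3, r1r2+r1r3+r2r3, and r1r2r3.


Monic cubic x^3+bx^2+cx+d=0: sum=-b, pairwise sum=c, product=-d.
b=-3, c=12, d=-3
r1+r2+r3 = 3
r1r2+r1r3+r2r3 = 12
r1r2r3 = 3


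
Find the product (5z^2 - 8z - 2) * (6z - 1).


Distribute each term of the first polynomial:
  (5z^2)(6z - 1) = 30z^3 - 5z^2
  (-8z)(6z - 1) = -48z^2 + 8z
  (-2)(6z - 1) = -12z + 2
Sum: 30z^3 - 53z^2 - 4z + 2


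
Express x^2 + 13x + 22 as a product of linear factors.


Roots satisfy r1 + r2 = -b/a = -13 and r1*r2 = c/a = 22.
So r1 = -2, r2 = -11.
x^2 + 13x + 22 = (x - r1)(x - r2) = (x + 2)(x + 11)


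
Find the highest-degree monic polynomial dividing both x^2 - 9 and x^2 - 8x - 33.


Factor each:
  x^2 - 9 = (x + 3)(x - 3)
  x^2 - 8x - 33 = (x + 3)(x - 11)
Common monic factor: x + 3


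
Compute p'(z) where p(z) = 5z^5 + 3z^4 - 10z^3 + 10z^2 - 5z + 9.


Apply the power rule term by term:
  d/dz(5z^5) = 25z^4
  d/dz(3z^4) = 12z^3
  d/dz(-10z^3) = -30z^2
  d/dz(10z^2) = 20z
  d/dz(-5z) = -5
  d/dz(9) = 0
p'(z) = 25z^4 + 12z^3 - 30z^2 + 20z - 5


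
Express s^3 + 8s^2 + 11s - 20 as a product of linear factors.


Try integer roots (divisors of -20). s=-4: p(-4)=0.
Divide out (s + 4): quotient is s^2 + 4s - 5.
Factor the quadratic: (s - 1)(s + 5)
Result: (s + 4)(s - 1)(s + 5)


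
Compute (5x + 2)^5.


Expand (5x + 2)^5 by repeated multiplication:
  (5x + 2)^2 = 25x^2 + 20x + 4
  (5x + 2)^3 = 125x^3 + 150x^2 + 60x + 8
  (5x + 2)^4 = 625x^4 + 1000x^3 + 600x^2 + 160x + 16
= 3125x^5 + 6250x^4 + 5000x^3 + 2000x^2 + 400x + 32


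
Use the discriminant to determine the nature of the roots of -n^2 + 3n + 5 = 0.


D = b^2 - 4ac = (3)^2 - 4(-1)(5) = 9 + 20 = 29
Since D > 0: two distinct irrational roots


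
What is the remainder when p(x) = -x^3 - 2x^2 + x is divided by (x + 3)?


By the Remainder Theorem, the remainder equals p(-3):
  -1*(-3)^3 = 27
  -2*(-3)^2 = -18
  1*(-3)^1 = -3
  constant: 0
Sum: 27 - 18 - 3 + 0 = 6


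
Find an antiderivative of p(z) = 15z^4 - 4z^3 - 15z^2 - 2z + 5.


Reverse power rule on each term:
  ∫ 15z^4 dz = 3z^5
  ∫ -4z^3 dz = -z^4
  ∫ -15z^2 dz = -5z^3
  ∫ -2z dz = -z^2
  ∫ 5 dz = 5z
F(z) = 3z^5 - z^4 - 5z^3 - z^2 + 5z + C


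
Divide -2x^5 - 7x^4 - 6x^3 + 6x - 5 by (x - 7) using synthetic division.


Synthetic division with c = 7. Coefficients: -2, -7, -6, 0, 6, -5
Bring down -2.
  -2 * 7 = -14; -14 - 7 = -21
  -21 * 7 = -147; -147 - 6 = -153
  -153 * 7 = -1071; -1071 + 0 = -1071
  -1071 * 7 = -7497; -7497 + 6 = -7491
  -7491 * 7 = -52437; -52437 - 5 = -52442
Quotient: -2x^4 - 21x^3 - 153x^2 - 1071x - 7491, Remainder: -52442


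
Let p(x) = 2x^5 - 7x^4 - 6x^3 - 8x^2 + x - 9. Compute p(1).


Using direct substitution:
  2 * (1)^5 = 2
  -7 * (1)^4 = -7
  -6 * (1)^3 = -6
  -8 * (1)^2 = -8
  1 * (1)^1 = 1
  constant: -9
Sum = 2 - 7 - 6 - 8 + 1 - 9 = -27


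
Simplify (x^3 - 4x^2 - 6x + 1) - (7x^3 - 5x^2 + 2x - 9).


Distribute the minus sign:
  (x^3 - 4x^2 - 6x + 1)
- (7x^3 - 5x^2 + 2x - 9)
Negate second polynomial: -7x^3 + 5x^2 - 2x + 9
Add: -6x^3 + x^2 - 8x + 10


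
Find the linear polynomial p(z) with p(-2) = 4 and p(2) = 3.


p(z) = mz + b. Using p(-2)=4, p(2)=3:
m = (4 - 3)/(-2 - 2) = 1/-4 = -1/4
b = 4 - m*(-2) = 4 - 1/2 = 7/2
p(z) = -(1/4)z + (7/2)


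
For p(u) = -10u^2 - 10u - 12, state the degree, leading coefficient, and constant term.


Highest power of u is 2, with coefficient -10. Constant term is -12.
Degree = 2, leading coefficient = -10, constant term = -12


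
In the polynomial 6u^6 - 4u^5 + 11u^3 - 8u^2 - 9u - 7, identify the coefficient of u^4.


Read off the coefficient of u^4: 0


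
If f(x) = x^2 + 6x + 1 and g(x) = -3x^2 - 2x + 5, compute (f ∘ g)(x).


Substitute g(x) into f:
f(g(x)) = 1*(-3x^2 - 2x + 5)^2 + 6*(-3x^2 - 2x + 5) + 1
(-3x^2 - 2x + 5)^2 = 9x^4 + 12x^3 - 26x^2 - 20x + 25
Expand and combine: 9x^4 + 12x^3 - 44x^2 - 32x + 56


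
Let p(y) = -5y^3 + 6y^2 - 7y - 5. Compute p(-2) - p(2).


p(-2) = 73
p(2) = -35
p(-2) - p(2) = 73 + 35 = 108


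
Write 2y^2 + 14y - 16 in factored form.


Roots satisfy r1 + r2 = -b/a = -7 and r1*r2 = c/a = -8.
So r1 = 1, r2 = -8.
2y^2 + 14y - 16 = 2(y - r1)(y - r2) = 2(y - 1)(y + 8)


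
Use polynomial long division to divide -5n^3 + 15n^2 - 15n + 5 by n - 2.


(-5n^3 + 15n^2 - 15n + 5) / (n - 2)
Step 1: -5n^2 * (n - 2) = -5n^3 + 10n^2; subtract.
Step 2: 5n * (n - 2) = 5n^2 - 10n; subtract.
Step 3: -5 * (n - 2) = -5n + 10; subtract.
Quotient: -5n^2 + 5n - 5, Remainder: -5


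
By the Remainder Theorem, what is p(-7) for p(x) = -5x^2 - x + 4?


By the Remainder Theorem, the remainder equals p(-7):
  -5*(-7)^2 = -245
  -1*(-7)^1 = 7
  constant: 4
Sum: -245 + 7 + 4 = -234


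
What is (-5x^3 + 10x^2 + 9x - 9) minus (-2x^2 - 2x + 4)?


Distribute the minus sign:
  (-5x^3 + 10x^2 + 9x - 9)
- (-2x^2 - 2x + 4)
Negate second polynomial: 2x^2 + 2x - 4
Add: -5x^3 + 12x^2 + 11x - 13


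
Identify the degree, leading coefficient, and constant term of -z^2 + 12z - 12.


Highest power of z is 2, with coefficient -1. Constant term is -12.
Degree = 2, leading coefficient = -1, constant term = -12


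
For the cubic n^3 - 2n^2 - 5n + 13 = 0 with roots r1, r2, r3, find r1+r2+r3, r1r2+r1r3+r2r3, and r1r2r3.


Monic cubic n^3+bn^2+cn+d=0: sum=-b, pairwise sum=c, product=-d.
b=-2, c=-5, d=13
r1+r2+r3 = 2
r1r2+r1r3+r2r3 = -5
r1r2r3 = -13


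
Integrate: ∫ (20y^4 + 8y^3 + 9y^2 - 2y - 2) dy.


Reverse power rule on each term:
  ∫ 20y^4 dy = 4y^5
  ∫ 8y^3 dy = 2y^4
  ∫ 9y^2 dy = 3y^3
  ∫ -2y dy = -y^2
  ∫ -2 dy = -2y
F(y) = 4y^5 + 2y^4 + 3y^3 - y^2 - 2y + C


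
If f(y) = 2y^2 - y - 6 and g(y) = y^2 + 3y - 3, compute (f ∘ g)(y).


Substitute g(y) into f:
f(g(y)) = 2*(y^2 + 3y - 3)^2 + (-1)*(y^2 + 3y - 3) + (-6)
(y^2 + 3y - 3)^2 = y^4 + 6y^3 + 3y^2 - 18y + 9
Expand and combine: 2y^4 + 12y^3 + 5y^2 - 39y + 15


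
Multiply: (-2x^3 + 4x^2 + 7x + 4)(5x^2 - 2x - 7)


Distribute each term of the first polynomial:
  (-2x^3)(5x^2 - 2x - 7) = -10x^5 + 4x^4 + 14x^3
  (4x^2)(5x^2 - 2x - 7) = 20x^4 - 8x^3 - 28x^2
  (7x)(5x^2 - 2x - 7) = 35x^3 - 14x^2 - 49x
  (4)(5x^2 - 2x - 7) = 20x^2 - 8x - 28
Sum: -10x^5 + 24x^4 + 41x^3 - 22x^2 - 57x - 28


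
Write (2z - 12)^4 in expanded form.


Expand (2z - 12)^4 by repeated multiplication:
  (2z - 12)^2 = 4z^2 - 48z + 144
  (2z - 12)^3 = 8z^3 - 144z^2 + 864z - 1728
= 16z^4 - 384z^3 + 3456z^2 - 13824z + 20736


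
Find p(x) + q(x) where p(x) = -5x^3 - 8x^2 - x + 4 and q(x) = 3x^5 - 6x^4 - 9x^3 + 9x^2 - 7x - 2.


Align terms by degree and add:
  -5x^3 - 8x^2 - x + 4
+ 3x^5 - 6x^4 - 9x^3 + 9x^2 - 7x - 2
= 3x^5 - 6x^4 - 14x^3 + x^2 - 8x + 2


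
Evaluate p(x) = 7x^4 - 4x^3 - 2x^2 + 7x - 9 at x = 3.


Using direct substitution:
  7 * (3)^4 = 567
  -4 * (3)^3 = -108
  -2 * (3)^2 = -18
  7 * (3)^1 = 21
  constant: -9
Sum = 567 - 108 - 18 + 21 - 9 = 453


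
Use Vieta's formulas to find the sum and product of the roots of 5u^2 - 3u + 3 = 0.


For au^2+bu+c=0: sum = -b/a, product = c/a.
a=5, b=-3, c=3
Sum = -(-3)/5 = 3/5
Product = (3)/5 = 3/5


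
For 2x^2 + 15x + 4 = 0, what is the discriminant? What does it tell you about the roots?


D = b^2 - 4ac = (15)^2 - 4(2)(4) = 225 - 32 = 193
Since D > 0: two distinct irrational roots


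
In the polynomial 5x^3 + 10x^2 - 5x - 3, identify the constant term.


Read off the constant term: -3


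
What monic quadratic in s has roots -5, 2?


p(s) = (s + 5)(s - 2)
Expand: s^2 + 3s - 10


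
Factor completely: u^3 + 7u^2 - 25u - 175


Try integer roots (divisors of -175). u=-7: p(-7)=0.
Divide out (u + 7): quotient is u^2 - 25.
Factor the quadratic: (u - 5)(u + 5)
Result: (u + 7)(u - 5)(u + 5)


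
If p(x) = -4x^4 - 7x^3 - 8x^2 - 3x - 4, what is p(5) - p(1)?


p(5) = -3594
p(1) = -26
p(5) - p(1) = -3594 + 26 = -3568


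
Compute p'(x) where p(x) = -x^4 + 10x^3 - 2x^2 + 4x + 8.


Apply the power rule term by term:
  d/dx(-x^4) = -4x^3
  d/dx(10x^3) = 30x^2
  d/dx(-2x^2) = -4x
  d/dx(4x) = 4
  d/dx(8) = 0
p'(x) = -4x^3 + 30x^2 - 4x + 4


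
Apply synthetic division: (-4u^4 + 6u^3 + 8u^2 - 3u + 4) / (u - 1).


Synthetic division with c = 1. Coefficients: -4, 6, 8, -3, 4
Bring down -4.
  -4 * 1 = -4; -4 + 6 = 2
  2 * 1 = 2; 2 + 8 = 10
  10 * 1 = 10; 10 - 3 = 7
  7 * 1 = 7; 7 + 4 = 11
Quotient: -4u^3 + 2u^2 + 10u + 7, Remainder: 11


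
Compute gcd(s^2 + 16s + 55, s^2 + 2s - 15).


Factor each:
  s^2 + 16s + 55 = (s + 5)(s + 11)
  s^2 + 2s - 15 = (s + 5)(s - 3)
Common monic factor: s + 5


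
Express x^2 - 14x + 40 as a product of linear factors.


Roots satisfy r1 + r2 = -b/a = 14 and r1*r2 = c/a = 40.
So r1 = 4, r2 = 10.
x^2 - 14x + 40 = (x - r1)(x - r2) = (x - 4)(x - 10)


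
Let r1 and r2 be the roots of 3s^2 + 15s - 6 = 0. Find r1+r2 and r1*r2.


For as^2+bs+c=0: sum = -b/a, product = c/a.
a=3, b=15, c=-6
Sum = -(15)/3 = -5
Product = (-6)/3 = -2


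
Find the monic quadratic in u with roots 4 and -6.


p(u) = (u - 4)(u + 6)
Expand: u^2 + 2u - 24


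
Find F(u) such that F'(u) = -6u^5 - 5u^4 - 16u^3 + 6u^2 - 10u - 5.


Reverse power rule on each term:
  ∫ -6u^5 du = -u^6
  ∫ -5u^4 du = -u^5
  ∫ -16u^3 du = -4u^4
  ∫ 6u^2 du = 2u^3
  ∫ -10u du = -5u^2
  ∫ -5 du = -5u
F(u) = -u^6 - u^5 - 4u^4 + 2u^3 - 5u^2 - 5u + C


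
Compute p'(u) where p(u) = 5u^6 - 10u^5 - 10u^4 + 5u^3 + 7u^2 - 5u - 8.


Apply the power rule term by term:
  d/du(5u^6) = 30u^5
  d/du(-10u^5) = -50u^4
  d/du(-10u^4) = -40u^3
  d/du(5u^3) = 15u^2
  d/du(7u^2) = 14u
  d/du(-5u) = -5
  d/du(-8) = 0
p'(u) = 30u^5 - 50u^4 - 40u^3 + 15u^2 + 14u - 5


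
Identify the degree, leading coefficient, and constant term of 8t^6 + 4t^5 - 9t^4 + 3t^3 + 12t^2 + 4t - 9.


Highest power of t is 6, with coefficient 8. Constant term is -9.
Degree = 6, leading coefficient = 8, constant term = -9


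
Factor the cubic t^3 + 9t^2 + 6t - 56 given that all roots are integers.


Try integer roots (divisors of -56). t=-4: p(-4)=0.
Divide out (t + 4): quotient is t^2 + 5t - 14.
Factor the quadratic: (t - 2)(t + 7)
Result: (t + 4)(t - 2)(t + 7)


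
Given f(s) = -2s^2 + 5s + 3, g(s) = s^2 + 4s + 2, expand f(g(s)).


Substitute g(s) into f:
f(g(s)) = -2*(s^2 + 4s + 2)^2 + 5*(s^2 + 4s + 2) + 3
(s^2 + 4s + 2)^2 = s^4 + 8s^3 + 20s^2 + 16s + 4
Expand and combine: -2s^4 - 16s^3 - 35s^2 - 12s + 5


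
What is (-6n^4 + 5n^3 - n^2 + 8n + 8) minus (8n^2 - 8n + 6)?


Distribute the minus sign:
  (-6n^4 + 5n^3 - n^2 + 8n + 8)
- (8n^2 - 8n + 6)
Negate second polynomial: -8n^2 + 8n - 6
Add: -6n^4 + 5n^3 - 9n^2 + 16n + 2


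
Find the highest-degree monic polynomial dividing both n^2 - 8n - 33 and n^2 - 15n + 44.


Factor each:
  n^2 - 8n - 33 = (n - 11)(n + 3)
  n^2 - 15n + 44 = (n - 11)(n - 4)
Common monic factor: n - 11


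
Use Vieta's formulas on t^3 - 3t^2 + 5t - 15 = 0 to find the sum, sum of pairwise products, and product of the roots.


Monic cubic t^3+bt^2+ct+d=0: sum=-b, pairwise sum=c, product=-d.
b=-3, c=5, d=-15
r1+r2+r3 = 3
r1r2+r1r3+r2r3 = 5
r1r2r3 = 15


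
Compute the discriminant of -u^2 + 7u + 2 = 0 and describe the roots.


D = b^2 - 4ac = (7)^2 - 4(-1)(2) = 49 + 8 = 57
Since D > 0: two distinct irrational roots


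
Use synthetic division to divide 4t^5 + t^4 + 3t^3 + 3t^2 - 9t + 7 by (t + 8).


Synthetic division with c = -8. Coefficients: 4, 1, 3, 3, -9, 7
Bring down 4.
  4 * -8 = -32; -32 + 1 = -31
  -31 * -8 = 248; 248 + 3 = 251
  251 * -8 = -2008; -2008 + 3 = -2005
  -2005 * -8 = 16040; 16040 - 9 = 16031
  16031 * -8 = -128248; -128248 + 7 = -128241
Quotient: 4t^4 - 31t^3 + 251t^2 - 2005t + 16031, Remainder: -128241


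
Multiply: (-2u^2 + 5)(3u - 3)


Distribute each term of the first polynomial:
  (-2u^2)(3u - 3) = -6u^3 + 6u^2
  (5)(3u - 3) = 15u - 15
Sum: -6u^3 + 6u^2 + 15u - 15


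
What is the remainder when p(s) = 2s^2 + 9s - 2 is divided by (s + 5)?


By the Remainder Theorem, the remainder equals p(-5):
  2*(-5)^2 = 50
  9*(-5)^1 = -45
  constant: -2
Sum: 50 - 45 - 2 = 3


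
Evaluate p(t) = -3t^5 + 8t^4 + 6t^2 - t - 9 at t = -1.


Using direct substitution:
  -3 * (-1)^5 = 3
  8 * (-1)^4 = 8
  0 * (-1)^3 = 0
  6 * (-1)^2 = 6
  -1 * (-1)^1 = 1
  constant: -9
Sum = 3 + 8 + 0 + 6 + 1 - 9 = 9


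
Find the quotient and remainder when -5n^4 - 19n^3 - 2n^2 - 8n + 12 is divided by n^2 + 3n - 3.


(-5n^4 - 19n^3 - 2n^2 - 8n + 12) / (n^2 + 3n - 3)
Step 1: -5n^2 * (n^2 + 3n - 3) = -5n^4 - 15n^3 + 15n^2; subtract.
Step 2: -4n * (n^2 + 3n - 3) = -4n^3 - 12n^2 + 12n; subtract.
Step 3: -5 * (n^2 + 3n - 3) = -5n^2 - 15n + 15; subtract.
Quotient: -5n^2 - 4n - 5, Remainder: -5n - 3


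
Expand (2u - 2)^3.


Expand (2u - 2)^3 by repeated multiplication:
  (2u - 2)^2 = 4u^2 - 8u + 4
= 8u^3 - 24u^2 + 24u - 8


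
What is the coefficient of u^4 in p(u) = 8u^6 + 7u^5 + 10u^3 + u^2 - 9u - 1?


Read off the coefficient of u^4: 0


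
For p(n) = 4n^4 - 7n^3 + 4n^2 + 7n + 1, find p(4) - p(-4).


p(4) = 669
p(-4) = 1509
p(4) - p(-4) = 669 - 1509 = -840


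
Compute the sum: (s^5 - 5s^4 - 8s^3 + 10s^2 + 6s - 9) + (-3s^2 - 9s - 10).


Align terms by degree and add:
  s^5 - 5s^4 - 8s^3 + 10s^2 + 6s - 9
  -3s^2 - 9s - 10
= s^5 - 5s^4 - 8s^3 + 7s^2 - 3s - 19


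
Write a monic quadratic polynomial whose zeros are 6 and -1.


p(u) = (u - 6)(u + 1)
Expand: u^2 - 5u - 6


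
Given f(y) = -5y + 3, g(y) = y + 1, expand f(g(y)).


Substitute g(y) into f:
f(g(y)) = -5*(y + 1) + 3
Expand and combine: -5y - 2


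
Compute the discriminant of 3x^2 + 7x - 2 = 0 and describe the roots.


D = b^2 - 4ac = (7)^2 - 4(3)(-2) = 49 + 24 = 73
Since D > 0: two distinct irrational roots


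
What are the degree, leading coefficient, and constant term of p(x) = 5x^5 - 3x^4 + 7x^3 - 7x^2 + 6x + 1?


Highest power of x is 5, with coefficient 5. Constant term is 1.
Degree = 5, leading coefficient = 5, constant term = 1


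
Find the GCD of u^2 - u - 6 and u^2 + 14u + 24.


Factor each:
  u^2 - u - 6 = (u + 2)(u - 3)
  u^2 + 14u + 24 = (u + 2)(u + 12)
Common monic factor: u + 2


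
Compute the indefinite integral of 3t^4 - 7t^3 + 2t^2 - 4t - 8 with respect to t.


Reverse power rule on each term:
  ∫ 3t^4 dt = (3/5)t^5
  ∫ -7t^3 dt = -(7/4)t^4
  ∫ 2t^2 dt = (2/3)t^3
  ∫ -4t dt = -2t^2
  ∫ -8 dt = -8t
F(t) = (3/5)t^5 - (7/4)t^4 + (2/3)t^3 - 2t^2 - 8t + C


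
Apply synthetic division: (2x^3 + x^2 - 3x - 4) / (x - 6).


Synthetic division with c = 6. Coefficients: 2, 1, -3, -4
Bring down 2.
  2 * 6 = 12; 12 + 1 = 13
  13 * 6 = 78; 78 - 3 = 75
  75 * 6 = 450; 450 - 4 = 446
Quotient: 2x^2 + 13x + 75, Remainder: 446


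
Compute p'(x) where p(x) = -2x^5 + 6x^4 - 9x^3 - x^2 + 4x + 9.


Apply the power rule term by term:
  d/dx(-2x^5) = -10x^4
  d/dx(6x^4) = 24x^3
  d/dx(-9x^3) = -27x^2
  d/dx(-x^2) = -2x
  d/dx(4x) = 4
  d/dx(9) = 0
p'(x) = -10x^4 + 24x^3 - 27x^2 - 2x + 4


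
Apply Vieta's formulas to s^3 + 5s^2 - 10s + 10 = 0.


Monic cubic s^3+bs^2+cs+d=0: sum=-b, pairwise sum=c, product=-d.
b=5, c=-10, d=10
r1+r2+r3 = -5
r1r2+r1r3+r2r3 = -10
r1r2r3 = -10


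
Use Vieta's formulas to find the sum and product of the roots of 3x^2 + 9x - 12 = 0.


For ax^2+bx+c=0: sum = -b/a, product = c/a.
a=3, b=9, c=-12
Sum = -(9)/3 = -3
Product = (-12)/3 = -4


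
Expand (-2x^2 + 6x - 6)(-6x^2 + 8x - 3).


Distribute each term of the first polynomial:
  (-2x^2)(-6x^2 + 8x - 3) = 12x^4 - 16x^3 + 6x^2
  (6x)(-6x^2 + 8x - 3) = -36x^3 + 48x^2 - 18x
  (-6)(-6x^2 + 8x - 3) = 36x^2 - 48x + 18
Sum: 12x^4 - 52x^3 + 90x^2 - 66x + 18


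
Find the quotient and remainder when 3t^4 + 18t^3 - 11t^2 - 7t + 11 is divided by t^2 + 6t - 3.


(3t^4 + 18t^3 - 11t^2 - 7t + 11) / (t^2 + 6t - 3)
Step 1: 3t^2 * (t^2 + 6t - 3) = 3t^4 + 18t^3 - 9t^2; subtract.
Step 2: 0 * (t^2 + 6t - 3) = 0; subtract.
Step 3: -2 * (t^2 + 6t - 3) = -2t^2 - 12t + 6; subtract.
Quotient: 3t^2 - 2, Remainder: 5t + 5


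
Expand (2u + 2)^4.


Expand (2u + 2)^4 by repeated multiplication:
  (2u + 2)^2 = 4u^2 + 8u + 4
  (2u + 2)^3 = 8u^3 + 24u^2 + 24u + 8
= 16u^4 + 64u^3 + 96u^2 + 64u + 16


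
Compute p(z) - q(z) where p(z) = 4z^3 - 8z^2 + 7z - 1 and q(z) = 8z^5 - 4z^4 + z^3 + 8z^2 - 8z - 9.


Distribute the minus sign:
  (4z^3 - 8z^2 + 7z - 1)
- (8z^5 - 4z^4 + z^3 + 8z^2 - 8z - 9)
Negate second polynomial: -8z^5 + 4z^4 - z^3 - 8z^2 + 8z + 9
Add: -8z^5 + 4z^4 + 3z^3 - 16z^2 + 15z + 8


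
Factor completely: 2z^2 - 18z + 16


Roots satisfy r1 + r2 = -b/a = 9 and r1*r2 = c/a = 8.
So r1 = 1, r2 = 8.
2z^2 - 18z + 16 = 2(z - r1)(z - r2) = 2(z - 1)(z - 8)


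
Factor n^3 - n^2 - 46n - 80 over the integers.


Try integer roots (divisors of -80). n=8: p(8)=0.
Divide out (n - 8): quotient is n^2 + 7n + 10.
Factor the quadratic: (n + 5)(n + 2)
Result: (n - 8)(n + 5)(n + 2)


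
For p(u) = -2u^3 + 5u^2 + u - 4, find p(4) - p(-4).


p(4) = -48
p(-4) = 200
p(4) - p(-4) = -48 - 200 = -248


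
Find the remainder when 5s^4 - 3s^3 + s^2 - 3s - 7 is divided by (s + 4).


By the Remainder Theorem, the remainder equals p(-4):
  5*(-4)^4 = 1280
  -3*(-4)^3 = 192
  1*(-4)^2 = 16
  -3*(-4)^1 = 12
  constant: -7
Sum: 1280 + 192 + 16 + 12 - 7 = 1493


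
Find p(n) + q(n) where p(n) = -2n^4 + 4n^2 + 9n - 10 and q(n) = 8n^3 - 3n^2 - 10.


Align terms by degree and add:
  -2n^4 + 4n^2 + 9n - 10
+ 8n^3 - 3n^2 - 10
= -2n^4 + 8n^3 + n^2 + 9n - 20


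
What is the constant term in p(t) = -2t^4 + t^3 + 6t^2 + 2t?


Read off the constant term: 0


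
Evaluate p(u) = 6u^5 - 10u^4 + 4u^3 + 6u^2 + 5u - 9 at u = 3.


Using direct substitution:
  6 * (3)^5 = 1458
  -10 * (3)^4 = -810
  4 * (3)^3 = 108
  6 * (3)^2 = 54
  5 * (3)^1 = 15
  constant: -9
Sum = 1458 - 810 + 108 + 54 + 15 - 9 = 816


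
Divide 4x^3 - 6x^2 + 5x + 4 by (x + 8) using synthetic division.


Synthetic division with c = -8. Coefficients: 4, -6, 5, 4
Bring down 4.
  4 * -8 = -32; -32 - 6 = -38
  -38 * -8 = 304; 304 + 5 = 309
  309 * -8 = -2472; -2472 + 4 = -2468
Quotient: 4x^2 - 38x + 309, Remainder: -2468


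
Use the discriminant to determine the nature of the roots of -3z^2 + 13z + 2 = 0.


D = b^2 - 4ac = (13)^2 - 4(-3)(2) = 169 + 24 = 193
Since D > 0: two distinct irrational roots


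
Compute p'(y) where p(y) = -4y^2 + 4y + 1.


Apply the power rule term by term:
  d/dy(-4y^2) = -8y
  d/dy(4y) = 4
  d/dy(1) = 0
p'(y) = -8y + 4


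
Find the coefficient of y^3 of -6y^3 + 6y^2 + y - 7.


Read off the coefficient of y^3: -6


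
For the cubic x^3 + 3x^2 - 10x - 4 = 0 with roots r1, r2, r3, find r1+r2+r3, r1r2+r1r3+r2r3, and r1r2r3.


Monic cubic x^3+bx^2+cx+d=0: sum=-b, pairwise sum=c, product=-d.
b=3, c=-10, d=-4
r1+r2+r3 = -3
r1r2+r1r3+r2r3 = -10
r1r2r3 = 4


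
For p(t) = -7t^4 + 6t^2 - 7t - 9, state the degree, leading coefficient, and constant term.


Highest power of t is 4, with coefficient -7. Constant term is -9.
Degree = 4, leading coefficient = -7, constant term = -9


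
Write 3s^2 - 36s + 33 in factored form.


Roots satisfy r1 + r2 = -b/a = 12 and r1*r2 = c/a = 11.
So r1 = 1, r2 = 11.
3s^2 - 36s + 33 = 3(s - r1)(s - r2) = 3(s - 1)(s - 11)


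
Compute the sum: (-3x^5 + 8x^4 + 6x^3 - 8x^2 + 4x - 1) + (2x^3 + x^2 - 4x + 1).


Align terms by degree and add:
  -3x^5 + 8x^4 + 6x^3 - 8x^2 + 4x - 1
+ 2x^3 + x^2 - 4x + 1
= -3x^5 + 8x^4 + 8x^3 - 7x^2


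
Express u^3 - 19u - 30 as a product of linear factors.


Try integer roots (divisors of -30). u=-2: p(-2)=0.
Divide out (u + 2): quotient is u^2 - 2u - 15.
Factor the quadratic: (u - 5)(u + 3)
Result: (u + 2)(u - 5)(u + 3)


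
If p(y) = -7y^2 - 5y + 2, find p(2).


Using direct substitution:
  -7 * (2)^2 = -28
  -5 * (2)^1 = -10
  constant: 2
Sum = -28 - 10 + 2 = -36


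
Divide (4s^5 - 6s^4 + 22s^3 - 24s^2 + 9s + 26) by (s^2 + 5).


(4s^5 - 6s^4 + 22s^3 - 24s^2 + 9s + 26) / (s^2 + 5)
Step 1: 4s^3 * (s^2 + 5) = 4s^5 + 20s^3; subtract.
Step 2: -6s^2 * (s^2 + 5) = -6s^4 - 30s^2; subtract.
Step 3: 2s * (s^2 + 5) = 2s^3 + 10s; subtract.
Step 4: 6 * (s^2 + 5) = 6s^2 + 30; subtract.
Quotient: 4s^3 - 6s^2 + 2s + 6, Remainder: -s - 4


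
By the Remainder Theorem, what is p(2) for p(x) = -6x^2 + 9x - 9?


By the Remainder Theorem, the remainder equals p(2):
  -6*(2)^2 = -24
  9*(2)^1 = 18
  constant: -9
Sum: -24 + 18 - 9 = -15


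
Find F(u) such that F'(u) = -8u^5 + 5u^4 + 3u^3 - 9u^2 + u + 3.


Reverse power rule on each term:
  ∫ -8u^5 du = -(4/3)u^6
  ∫ 5u^4 du = u^5
  ∫ 3u^3 du = (3/4)u^4
  ∫ -9u^2 du = -3u^3
  ∫ u du = (1/2)u^2
  ∫ 3 du = 3u
F(u) = -(4/3)u^6 + u^5 + (3/4)u^4 - 3u^3 + (1/2)u^2 + 3u + C


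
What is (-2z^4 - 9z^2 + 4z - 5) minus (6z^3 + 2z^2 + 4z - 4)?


Distribute the minus sign:
  (-2z^4 - 9z^2 + 4z - 5)
- (6z^3 + 2z^2 + 4z - 4)
Negate second polynomial: -6z^3 - 2z^2 - 4z + 4
Add: -2z^4 - 6z^3 - 11z^2 - 1


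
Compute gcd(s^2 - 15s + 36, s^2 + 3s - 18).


Factor each:
  s^2 - 15s + 36 = (s - 3)(s - 12)
  s^2 + 3s - 18 = (s - 3)(s + 6)
Common monic factor: s - 3


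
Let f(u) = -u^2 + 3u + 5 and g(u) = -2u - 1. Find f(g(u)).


Substitute g(u) into f:
f(g(u)) = -1*(-2u - 1)^2 + 3*(-2u - 1) + 5
(-2u - 1)^2 = 4u^2 + 4u + 1
Expand and combine: -4u^2 - 10u + 1


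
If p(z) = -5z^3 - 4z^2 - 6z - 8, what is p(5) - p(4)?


p(5) = -763
p(4) = -416
p(5) - p(4) = -763 + 416 = -347


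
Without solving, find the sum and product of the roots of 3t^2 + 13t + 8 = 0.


For at^2+bt+c=0: sum = -b/a, product = c/a.
a=3, b=13, c=8
Sum = -(13)/3 = -13/3
Product = (8)/3 = 8/3
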